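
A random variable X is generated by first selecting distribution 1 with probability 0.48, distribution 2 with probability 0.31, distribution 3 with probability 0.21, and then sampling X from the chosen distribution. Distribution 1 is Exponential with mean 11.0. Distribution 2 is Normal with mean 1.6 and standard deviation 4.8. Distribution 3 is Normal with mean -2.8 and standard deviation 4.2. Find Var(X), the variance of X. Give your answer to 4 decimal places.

102.5315

Per component, 1: μ=11, E[X²]=242; 2: μ=1.6, E[X²]=25.6; 3: μ=-2.8, E[X²]=25.48.
E[X] = 0.48·11 + 0.31·1.6 + 0.21·-2.8 = 5.188.
E[X²] = 0.48·242 + 0.31·25.6 + 0.21·25.48 = 129.447.
Var(X) = E[X²] − (E[X])² = 129.447 − 26.9153 = 102.531.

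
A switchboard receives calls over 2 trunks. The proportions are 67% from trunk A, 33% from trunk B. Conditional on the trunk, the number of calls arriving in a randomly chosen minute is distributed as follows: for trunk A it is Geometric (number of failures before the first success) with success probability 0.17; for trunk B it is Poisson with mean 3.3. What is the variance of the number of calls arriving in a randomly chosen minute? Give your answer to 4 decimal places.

Per component, A: μ=4.88235, E[X²]=52.5571; B: μ=3.3, E[X²]=14.19.
E[X] = 0.67·4.88235 + 0.33·3.3 = 4.36018.
E[X²] = 0.67·52.5571 + 0.33·14.19 = 39.896.
Var(X) = E[X²] − (E[X])² = 39.896 − 19.0111 = 20.8848.

20.8848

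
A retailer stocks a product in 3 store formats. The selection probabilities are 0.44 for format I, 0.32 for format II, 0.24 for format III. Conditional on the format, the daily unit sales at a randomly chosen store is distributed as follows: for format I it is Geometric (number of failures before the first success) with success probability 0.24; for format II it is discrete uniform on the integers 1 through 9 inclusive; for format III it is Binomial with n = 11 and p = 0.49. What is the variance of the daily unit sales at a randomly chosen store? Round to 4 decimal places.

9.6056

Per component, I: μ=3.16667, E[X²]=23.2222; II: μ=5, E[X²]=31.6667; III: μ=5.39, E[X²]=31.801.
E[X] = 0.44·3.16667 + 0.32·5 + 0.24·5.39 = 4.28693.
E[X²] = 0.44·23.2222 + 0.32·31.6667 + 0.24·31.801 = 27.9834.
Var(X) = E[X²] − (E[X])² = 27.9834 − 18.3778 = 9.60555.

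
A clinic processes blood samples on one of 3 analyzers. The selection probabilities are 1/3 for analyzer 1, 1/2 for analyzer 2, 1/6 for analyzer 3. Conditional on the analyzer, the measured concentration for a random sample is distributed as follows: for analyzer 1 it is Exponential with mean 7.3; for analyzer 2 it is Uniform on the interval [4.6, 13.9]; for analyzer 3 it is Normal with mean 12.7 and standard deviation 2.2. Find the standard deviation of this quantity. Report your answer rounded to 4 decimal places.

5.0418

Per component, 1: μ=7.3, E[X²]=106.58; 2: μ=9.25, E[X²]=92.77; 3: μ=12.7, E[X²]=166.13.
E[X] = 0.333333·7.3 + 0.5·9.25 + 0.166667·12.7 = 9.175.
E[X²] = 0.333333·106.58 + 0.5·92.77 + 0.166667·166.13 = 109.6.
Var(X) = E[X²] − (E[X])² = 109.6 − 84.1806 = 25.4194.
SD(X) = √25.4194 = 5.04176.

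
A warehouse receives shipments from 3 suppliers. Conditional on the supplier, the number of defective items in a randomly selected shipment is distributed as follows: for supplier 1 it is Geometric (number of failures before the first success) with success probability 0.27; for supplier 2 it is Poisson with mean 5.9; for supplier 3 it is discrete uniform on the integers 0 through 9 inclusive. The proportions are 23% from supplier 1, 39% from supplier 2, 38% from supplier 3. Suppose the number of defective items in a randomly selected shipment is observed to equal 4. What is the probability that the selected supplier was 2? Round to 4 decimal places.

Likelihoods P(X=4 | ·): 1: 0.0766753; 2: 0.138312; 3: 0.1.
Posterior ∝ prior × likelihood. Numerator for 2: 0.39·0.138312 = 0.0539416.
Normalizing constant: 0.23·0.0766753 + 0.39·0.138312 + 0.38·0.1 = 0.109577.
P(2 | observation) = 0.0539416 / 0.109577 = 0.492272.

0.4923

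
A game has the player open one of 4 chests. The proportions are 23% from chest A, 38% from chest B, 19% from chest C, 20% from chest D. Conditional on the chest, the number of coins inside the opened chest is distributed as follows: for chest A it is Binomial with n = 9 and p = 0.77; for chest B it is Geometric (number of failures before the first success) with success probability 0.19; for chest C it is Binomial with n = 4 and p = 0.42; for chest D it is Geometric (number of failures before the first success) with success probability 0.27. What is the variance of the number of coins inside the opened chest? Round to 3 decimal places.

Per component, A: μ=6.93, E[X²]=49.6188; B: μ=4.26316, E[X²]=40.6122; C: μ=1.68, E[X²]=3.7968; D: μ=2.7037, E[X²]=17.3237.
E[X] = 0.23·6.93 + 0.38·4.26316 + 0.19·1.68 + 0.2·2.7037 = 4.07384.
E[X²] = 0.23·49.6188 + 0.38·40.6122 + 0.19·3.7968 + 0.2·17.3237 = 31.0311.
Var(X) = E[X²] − (E[X])² = 31.0311 − 16.5962 = 14.4349.

14.435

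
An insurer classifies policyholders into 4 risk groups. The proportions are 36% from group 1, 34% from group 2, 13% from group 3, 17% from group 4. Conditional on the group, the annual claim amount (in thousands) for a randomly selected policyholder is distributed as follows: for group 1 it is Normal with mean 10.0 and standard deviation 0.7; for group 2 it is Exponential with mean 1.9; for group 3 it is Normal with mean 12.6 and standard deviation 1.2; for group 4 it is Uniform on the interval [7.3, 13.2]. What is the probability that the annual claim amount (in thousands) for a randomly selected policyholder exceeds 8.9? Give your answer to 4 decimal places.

0.5960

Conditional on each group, P(X > 8.9): 1: 0.941958; 2: 0.00924003; 3: 0.998977; 4: 0.728814.
By total probability, P(X > 8.9) = 0.36·0.941958 + 0.34·0.00924003 + 0.13·0.998977 + 0.17·0.728814 = 0.596012.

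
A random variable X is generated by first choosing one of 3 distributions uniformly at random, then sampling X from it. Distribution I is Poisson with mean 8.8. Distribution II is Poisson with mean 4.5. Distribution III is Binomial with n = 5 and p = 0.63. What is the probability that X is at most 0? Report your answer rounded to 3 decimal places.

Conditional on each component, P(X ≤ 0): I: 0.000150733; II: 0.011109; III: 0.0069344.
By total probability, P(X ≤ 0) = 0.333333·0.000150733 + 0.333333·0.011109 + 0.333333·0.0069344 = 0.00606471.

0.006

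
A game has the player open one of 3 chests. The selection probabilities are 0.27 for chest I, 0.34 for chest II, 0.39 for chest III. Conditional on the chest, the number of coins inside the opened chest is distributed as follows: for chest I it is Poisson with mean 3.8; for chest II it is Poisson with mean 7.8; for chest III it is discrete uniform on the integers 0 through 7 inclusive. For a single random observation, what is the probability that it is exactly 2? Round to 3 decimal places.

0.097

Conditional on each chest, P(X = 2): I: 0.161517; II: 0.0124641; III: 0.125.
By total probability, P(X = 2) = 0.27·0.161517 + 0.34·0.0124641 + 0.39·0.125 = 0.0965974.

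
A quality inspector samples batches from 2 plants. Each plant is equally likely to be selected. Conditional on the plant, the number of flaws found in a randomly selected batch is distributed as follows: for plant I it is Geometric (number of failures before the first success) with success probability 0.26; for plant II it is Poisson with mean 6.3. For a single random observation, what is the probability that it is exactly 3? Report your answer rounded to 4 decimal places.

Conditional on each plant, P(X = 3): I: 0.105358; II: 0.0765271.
By total probability, P(X = 3) = 0.5·0.105358 + 0.5·0.0765271 = 0.0909427.

0.0909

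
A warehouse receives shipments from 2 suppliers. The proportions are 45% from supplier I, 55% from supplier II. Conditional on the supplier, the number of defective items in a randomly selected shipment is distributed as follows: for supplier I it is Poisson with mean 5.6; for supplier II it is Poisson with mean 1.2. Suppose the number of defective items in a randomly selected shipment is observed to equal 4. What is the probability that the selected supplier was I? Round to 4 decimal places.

0.8265

Likelihoods P(X=4 | ·): I: 0.151528; II: 0.0260232.
Posterior ∝ prior × likelihood. Numerator for I: 0.45·0.151528 = 0.0681874.
Normalizing constant: 0.45·0.151528 + 0.55·0.0260232 = 0.0825002.
P(I | observation) = 0.0681874 / 0.0825002 = 0.826512.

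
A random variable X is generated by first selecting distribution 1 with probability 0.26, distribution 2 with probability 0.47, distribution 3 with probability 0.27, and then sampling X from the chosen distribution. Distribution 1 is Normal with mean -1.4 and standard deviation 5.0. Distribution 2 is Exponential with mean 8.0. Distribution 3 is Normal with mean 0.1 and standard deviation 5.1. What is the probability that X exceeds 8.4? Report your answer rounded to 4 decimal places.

Conditional on each component, P(X > 8.4): 1: 0.0249979; 2: 0.349938; 3: 0.0518207.
By total probability, P(X > 8.4) = 0.26·0.0249979 + 0.47·0.349938 + 0.27·0.0518207 = 0.184962.

0.1850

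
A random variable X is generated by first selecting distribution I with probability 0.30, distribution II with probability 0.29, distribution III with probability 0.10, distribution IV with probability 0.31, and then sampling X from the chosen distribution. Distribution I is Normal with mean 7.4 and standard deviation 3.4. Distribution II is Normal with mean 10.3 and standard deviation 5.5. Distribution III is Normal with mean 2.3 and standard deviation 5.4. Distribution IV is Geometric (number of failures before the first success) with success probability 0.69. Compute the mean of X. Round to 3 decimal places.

5.576

Component means — I: 7.4; II: 10.3; III: 2.3; IV: 0.449275.
E[X] = 0.3·7.4 + 0.29·10.3 + 0.1·2.3 + 0.31·0.449275 = 5.57628.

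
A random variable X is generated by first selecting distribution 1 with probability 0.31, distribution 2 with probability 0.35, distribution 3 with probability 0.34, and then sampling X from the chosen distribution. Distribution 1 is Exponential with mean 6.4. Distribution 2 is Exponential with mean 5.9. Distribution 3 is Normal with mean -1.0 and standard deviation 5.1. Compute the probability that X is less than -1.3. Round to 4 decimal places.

0.1620

Conditional on each component, P(X < -1.3): 1: 0; 2: 0; 3: 0.476546.
By total probability, P(X < -1.3) = 0.31·0 + 0.35·0 + 0.34·0.476546 = 0.162026.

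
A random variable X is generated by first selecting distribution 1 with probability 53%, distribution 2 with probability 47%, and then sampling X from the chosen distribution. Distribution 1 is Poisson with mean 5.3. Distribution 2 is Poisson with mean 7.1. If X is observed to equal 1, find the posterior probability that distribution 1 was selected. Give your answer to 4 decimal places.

0.8359

Likelihoods P(X=1 | ·): 1: 0.0264554; 2: 0.00585824.
Posterior ∝ prior × likelihood. Numerator for 1: 0.53·0.0264554 = 0.0140214.
Normalizing constant: 0.53·0.0264554 + 0.47·0.00585824 = 0.0167748.
P(1 | observation) = 0.0140214 / 0.0167748 = 0.835862.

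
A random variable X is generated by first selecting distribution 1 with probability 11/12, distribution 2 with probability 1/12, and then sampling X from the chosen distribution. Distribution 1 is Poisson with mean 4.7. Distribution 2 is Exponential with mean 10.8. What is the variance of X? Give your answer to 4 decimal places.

Per component, 1: μ=4.7, E[X²]=26.79; 2: μ=10.8, E[X²]=233.28.
E[X] = 0.916667·4.7 + 0.0833333·10.8 = 5.20833.
E[X²] = 0.916667·26.79 + 0.0833333·233.28 = 43.9975.
Var(X) = E[X²] − (E[X])² = 43.9975 − 27.1267 = 16.8708.

16.8708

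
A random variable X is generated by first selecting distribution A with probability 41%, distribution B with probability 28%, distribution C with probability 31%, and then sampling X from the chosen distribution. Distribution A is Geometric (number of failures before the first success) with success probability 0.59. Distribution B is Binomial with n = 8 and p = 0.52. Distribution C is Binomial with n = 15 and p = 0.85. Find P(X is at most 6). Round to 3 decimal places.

0.677

Conditional on each component, P(X ≤ 6): A: 0.998052; B: 0.955176; C: 8.09046e-05.
By total probability, P(X ≤ 6) = 0.41·0.998052 + 0.28·0.955176 + 0.31·8.09046e-05 = 0.676676.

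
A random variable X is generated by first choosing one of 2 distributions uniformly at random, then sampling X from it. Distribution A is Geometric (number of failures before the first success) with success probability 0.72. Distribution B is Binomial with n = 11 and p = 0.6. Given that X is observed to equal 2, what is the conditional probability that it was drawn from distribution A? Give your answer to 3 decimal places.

Likelihoods P(X=2 | ·): A: 0.056448; B: 0.00519045.
Posterior ∝ prior × likelihood. Numerator for A: 0.5·0.056448 = 0.028224.
Normalizing constant: 0.5·0.056448 + 0.5·0.00519045 = 0.0308192.
P(A | observation) = 0.028224 / 0.0308192 = 0.915792.

0.916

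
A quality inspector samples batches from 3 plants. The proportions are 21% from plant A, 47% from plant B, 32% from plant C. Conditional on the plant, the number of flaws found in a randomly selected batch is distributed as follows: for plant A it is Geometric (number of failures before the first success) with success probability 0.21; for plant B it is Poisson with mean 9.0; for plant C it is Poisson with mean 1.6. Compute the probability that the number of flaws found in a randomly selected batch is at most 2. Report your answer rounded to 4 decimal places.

0.3601

Conditional on each plant, P(X ≤ 2): A: 0.506961; B: 0.0062322; C: 0.783358.
By total probability, P(X ≤ 2) = 0.21·0.506961 + 0.47·0.0062322 + 0.32·0.783358 = 0.360066.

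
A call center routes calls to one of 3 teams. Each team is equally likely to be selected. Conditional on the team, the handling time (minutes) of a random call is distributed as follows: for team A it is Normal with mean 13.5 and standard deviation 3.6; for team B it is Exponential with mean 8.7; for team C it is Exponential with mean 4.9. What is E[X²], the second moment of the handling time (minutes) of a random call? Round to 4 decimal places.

For each component E[X²] = Var + (mean)², giving A: 195.21; B: 151.38; C: 48.02.
Overall E[X²] = 0.333333·195.21 + 0.333333·151.38 + 0.333333·48.02 = 131.537.

131.5367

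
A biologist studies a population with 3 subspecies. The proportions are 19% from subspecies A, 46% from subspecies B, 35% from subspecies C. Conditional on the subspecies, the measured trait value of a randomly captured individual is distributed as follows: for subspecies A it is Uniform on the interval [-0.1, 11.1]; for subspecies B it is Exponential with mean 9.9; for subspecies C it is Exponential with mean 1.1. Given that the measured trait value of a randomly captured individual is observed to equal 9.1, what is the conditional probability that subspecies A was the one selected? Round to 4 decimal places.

Likelihoods f(9.1 | ·): A: 0.0892857; B: 0.040287; C: 0.000232171.
Posterior ∝ prior × likelihood. Numerator for A: 0.19·0.0892857 = 0.0169643.
Normalizing constant: 0.19·0.0892857 + 0.46·0.040287 + 0.35·0.000232171 = 0.0355776.
P(A | observation) = 0.0169643 / 0.0355776 = 0.476825.

0.4768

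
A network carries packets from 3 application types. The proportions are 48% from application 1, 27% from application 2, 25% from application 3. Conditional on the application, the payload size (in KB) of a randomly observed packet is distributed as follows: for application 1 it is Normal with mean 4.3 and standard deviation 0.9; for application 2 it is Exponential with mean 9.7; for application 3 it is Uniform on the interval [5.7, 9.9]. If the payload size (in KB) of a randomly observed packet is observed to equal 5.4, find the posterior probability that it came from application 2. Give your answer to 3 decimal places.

0.137

Likelihoods f(5.4 | ·): 1: 0.210033; 2: 0.0590821; 3: 0.
Posterior ∝ prior × likelihood. Numerator for 2: 0.27·0.0590821 = 0.0159522.
Normalizing constant: 0.48·0.210033 + 0.27·0.0590821 + 0.25·0 = 0.116768.
P(2 | observation) = 0.0159522 / 0.116768 = 0.136614.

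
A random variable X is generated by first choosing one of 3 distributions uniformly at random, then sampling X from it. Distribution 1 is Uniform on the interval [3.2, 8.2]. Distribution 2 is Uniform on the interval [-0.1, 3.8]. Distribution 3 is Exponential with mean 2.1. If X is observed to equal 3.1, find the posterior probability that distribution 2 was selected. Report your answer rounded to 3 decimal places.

0.702

Likelihoods f(3.1 | ·): 1: 0; 2: 0.25641; 3: 0.108813.
Posterior ∝ prior × likelihood. Numerator for 2: 0.333333·0.25641 = 0.0854701.
Normalizing constant: 0.333333·0 + 0.333333·0.25641 + 0.333333·0.108813 = 0.121741.
P(2 | observation) = 0.0854701 / 0.121741 = 0.702065.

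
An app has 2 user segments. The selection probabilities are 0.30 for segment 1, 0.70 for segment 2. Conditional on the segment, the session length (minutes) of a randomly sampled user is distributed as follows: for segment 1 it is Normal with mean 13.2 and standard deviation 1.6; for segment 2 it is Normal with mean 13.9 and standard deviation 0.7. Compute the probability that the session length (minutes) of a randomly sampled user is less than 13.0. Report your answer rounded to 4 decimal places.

Conditional on each segment, P(X < 13.0): 1: 0.450262; 2: 0.0992714.
By total probability, P(X < 13.0) = 0.3·0.450262 + 0.7·0.0992714 = 0.204569.

0.2046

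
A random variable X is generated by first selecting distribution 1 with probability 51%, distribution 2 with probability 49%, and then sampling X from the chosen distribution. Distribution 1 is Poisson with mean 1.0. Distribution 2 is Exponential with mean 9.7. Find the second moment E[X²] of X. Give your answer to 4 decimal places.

For each component E[X²] = Var + (mean)², giving 1: 2; 2: 188.18.
Overall E[X²] = 0.51·2 + 0.49·188.18 = 93.2282.

93.2282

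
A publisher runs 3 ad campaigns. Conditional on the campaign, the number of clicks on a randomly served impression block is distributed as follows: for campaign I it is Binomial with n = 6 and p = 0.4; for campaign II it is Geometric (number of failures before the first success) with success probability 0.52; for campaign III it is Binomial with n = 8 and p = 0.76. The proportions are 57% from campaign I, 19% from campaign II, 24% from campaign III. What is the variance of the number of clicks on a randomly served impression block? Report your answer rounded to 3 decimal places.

Per component, I: μ=2.4, E[X²]=7.2; II: μ=0.923077, E[X²]=2.62722; III: μ=6.08, E[X²]=38.4256.
E[X] = 0.57·2.4 + 0.19·0.923077 + 0.24·6.08 = 3.00258.
E[X²] = 0.57·7.2 + 0.19·2.62722 + 0.24·38.4256 = 13.8253.
Var(X) = E[X²] − (E[X])² = 13.8253 − 9.01551 = 4.8098.

4.810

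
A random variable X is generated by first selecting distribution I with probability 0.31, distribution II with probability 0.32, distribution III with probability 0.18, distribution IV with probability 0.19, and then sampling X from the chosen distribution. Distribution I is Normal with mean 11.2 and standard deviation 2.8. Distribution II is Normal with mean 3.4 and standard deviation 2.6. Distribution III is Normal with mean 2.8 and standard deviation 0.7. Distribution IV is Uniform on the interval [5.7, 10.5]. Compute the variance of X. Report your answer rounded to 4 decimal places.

Per component, I: μ=11.2, E[X²]=133.28; II: μ=3.4, E[X²]=18.32; III: μ=2.8, E[X²]=8.33; IV: μ=8.1, E[X²]=67.53.
E[X] = 0.31·11.2 + 0.32·3.4 + 0.18·2.8 + 0.19·8.1 = 6.603.
E[X²] = 0.31·133.28 + 0.32·18.32 + 0.18·8.33 + 0.19·67.53 = 61.5093.
Var(X) = E[X²] − (E[X])² = 61.5093 − 43.5996 = 17.9097.

17.9097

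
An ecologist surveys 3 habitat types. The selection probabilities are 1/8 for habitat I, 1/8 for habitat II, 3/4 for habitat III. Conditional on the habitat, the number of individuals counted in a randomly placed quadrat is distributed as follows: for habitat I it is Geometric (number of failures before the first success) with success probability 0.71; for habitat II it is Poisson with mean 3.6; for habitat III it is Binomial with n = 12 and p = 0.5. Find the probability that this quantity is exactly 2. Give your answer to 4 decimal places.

Conditional on each habitat, P(X = 2): I: 0.059711; II: 0.177058; III: 0.0161133.
By total probability, P(X = 2) = 0.125·0.059711 + 0.125·0.177058 + 0.75·0.0161133 = 0.0416811.

0.0417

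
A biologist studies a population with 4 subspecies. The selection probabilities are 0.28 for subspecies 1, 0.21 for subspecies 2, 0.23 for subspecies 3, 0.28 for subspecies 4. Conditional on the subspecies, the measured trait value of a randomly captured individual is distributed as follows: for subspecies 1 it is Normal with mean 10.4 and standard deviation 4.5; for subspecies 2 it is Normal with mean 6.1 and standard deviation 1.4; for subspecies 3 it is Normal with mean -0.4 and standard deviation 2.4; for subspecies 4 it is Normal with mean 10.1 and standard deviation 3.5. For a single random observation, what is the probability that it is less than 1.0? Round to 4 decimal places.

0.1721

Conditional on each subspecies, P(X < 1.0): 1: 0.0183589; 2: 0.000134814; 3: 0.720166; 4: 0.00466119.
By total probability, P(X < 1.0) = 0.28·0.0183589 + 0.21·0.000134814 + 0.23·0.720166 + 0.28·0.00466119 = 0.172112.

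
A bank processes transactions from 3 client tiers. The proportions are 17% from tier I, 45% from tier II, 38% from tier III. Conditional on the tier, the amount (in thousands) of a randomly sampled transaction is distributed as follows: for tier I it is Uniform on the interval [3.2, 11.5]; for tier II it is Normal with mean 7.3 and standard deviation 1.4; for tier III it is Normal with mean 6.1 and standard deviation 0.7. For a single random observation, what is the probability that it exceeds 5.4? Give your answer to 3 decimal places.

Conditional on each tier, P(X > 5.4): I: 0.73494; II: 0.912632; III: 0.841345.
By total probability, P(X > 5.4) = 0.17·0.73494 + 0.45·0.912632 + 0.38·0.841345 = 0.855335.

0.855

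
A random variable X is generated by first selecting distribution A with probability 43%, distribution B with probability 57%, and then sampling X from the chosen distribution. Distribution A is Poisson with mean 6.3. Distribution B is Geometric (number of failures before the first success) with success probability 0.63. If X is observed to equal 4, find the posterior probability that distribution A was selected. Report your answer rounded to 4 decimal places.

0.8851

Likelihoods P(X=4 | ·): A: 0.12053; B: 0.0118072.
Posterior ∝ prior × likelihood. Numerator for A: 0.43·0.12053 = 0.051828.
Normalizing constant: 0.43·0.12053 + 0.57·0.0118072 = 0.0585581.
P(A | observation) = 0.051828 / 0.0585581 = 0.885069.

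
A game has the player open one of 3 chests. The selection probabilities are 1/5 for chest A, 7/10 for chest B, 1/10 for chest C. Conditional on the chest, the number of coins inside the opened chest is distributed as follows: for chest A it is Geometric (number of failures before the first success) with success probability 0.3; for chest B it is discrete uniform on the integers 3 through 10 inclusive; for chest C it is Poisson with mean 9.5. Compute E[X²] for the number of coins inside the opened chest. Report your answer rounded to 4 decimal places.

45.8694

For each component E[X²] = Var + (mean)², giving A: 13.2222; B: 47.5; C: 99.75.
Overall E[X²] = 0.2·13.2222 + 0.7·47.5 + 0.1·99.75 = 45.8694.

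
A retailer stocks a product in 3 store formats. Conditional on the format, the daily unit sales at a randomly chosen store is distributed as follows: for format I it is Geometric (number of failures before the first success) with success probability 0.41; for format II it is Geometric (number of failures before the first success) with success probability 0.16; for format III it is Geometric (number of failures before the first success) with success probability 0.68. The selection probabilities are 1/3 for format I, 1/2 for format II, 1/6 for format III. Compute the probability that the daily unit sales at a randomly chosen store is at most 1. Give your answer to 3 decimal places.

Conditional on each format, P(X ≤ 1): I: 0.6519; II: 0.2944; III: 0.8976.
By total probability, P(X ≤ 1) = 0.333333·0.6519 + 0.5·0.2944 + 0.166667·0.8976 = 0.5141.

0.514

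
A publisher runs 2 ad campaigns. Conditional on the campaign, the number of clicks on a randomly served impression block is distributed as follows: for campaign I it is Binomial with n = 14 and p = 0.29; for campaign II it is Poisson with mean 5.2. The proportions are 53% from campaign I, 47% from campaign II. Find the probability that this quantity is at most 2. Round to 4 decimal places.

0.1471

Conditional on each campaign, P(X ≤ 2): I: 0.18116; II: 0.108787.
By total probability, P(X ≤ 2) = 0.53·0.18116 + 0.47·0.108787 = 0.147144.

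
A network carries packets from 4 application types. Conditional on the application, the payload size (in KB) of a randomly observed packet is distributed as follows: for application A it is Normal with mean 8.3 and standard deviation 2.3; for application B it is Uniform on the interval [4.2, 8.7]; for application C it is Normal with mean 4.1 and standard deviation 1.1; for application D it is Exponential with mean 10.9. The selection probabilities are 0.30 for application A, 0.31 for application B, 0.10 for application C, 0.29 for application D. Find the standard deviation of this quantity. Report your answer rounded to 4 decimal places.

Per component, A: μ=8.3, E[X²]=74.18; B: μ=6.45, E[X²]=43.29; C: μ=4.1, E[X²]=18.02; D: μ=10.9, E[X²]=237.62.
E[X] = 0.3·8.3 + 0.31·6.45 + 0.1·4.1 + 0.29·10.9 = 8.0605.
E[X²] = 0.3·74.18 + 0.31·43.29 + 0.1·18.02 + 0.29·237.62 = 106.386.
Var(X) = E[X²] − (E[X])² = 106.386 − 64.9717 = 41.414.
SD(X) = √41.414 = 6.43537.

6.4354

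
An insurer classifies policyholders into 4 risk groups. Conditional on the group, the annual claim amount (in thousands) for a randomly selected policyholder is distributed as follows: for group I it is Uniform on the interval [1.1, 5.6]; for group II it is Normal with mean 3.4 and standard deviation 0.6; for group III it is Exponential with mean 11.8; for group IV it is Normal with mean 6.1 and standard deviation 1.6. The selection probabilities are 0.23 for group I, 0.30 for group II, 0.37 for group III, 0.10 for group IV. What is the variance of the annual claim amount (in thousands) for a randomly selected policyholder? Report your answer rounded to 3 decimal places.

67.774

Per component, I: μ=3.35, E[X²]=12.91; II: μ=3.4, E[X²]=11.92; III: μ=11.8, E[X²]=278.48; IV: μ=6.1, E[X²]=39.77.
E[X] = 0.23·3.35 + 0.3·3.4 + 0.37·11.8 + 0.1·6.1 = 6.7665.
E[X²] = 0.23·12.91 + 0.3·11.92 + 0.37·278.48 + 0.1·39.77 = 113.56.
Var(X) = E[X²] − (E[X])² = 113.56 − 45.7855 = 67.7744.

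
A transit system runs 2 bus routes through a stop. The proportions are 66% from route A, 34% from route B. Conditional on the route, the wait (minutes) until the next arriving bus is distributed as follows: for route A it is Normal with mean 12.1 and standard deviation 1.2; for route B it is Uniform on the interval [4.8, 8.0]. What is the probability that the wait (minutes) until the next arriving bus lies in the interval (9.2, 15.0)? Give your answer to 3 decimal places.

0.650

Conditional on each route, P(9.2 < X < 15.0): A: 0.984337; B: 0.
By total probability, P(9.2 < X < 15.0) = 0.66·0.984337 + 0.34·0 = 0.649662.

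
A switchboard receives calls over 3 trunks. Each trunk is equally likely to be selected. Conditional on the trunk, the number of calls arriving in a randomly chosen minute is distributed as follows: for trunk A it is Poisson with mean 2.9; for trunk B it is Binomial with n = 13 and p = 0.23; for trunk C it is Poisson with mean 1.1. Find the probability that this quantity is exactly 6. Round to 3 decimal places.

0.029

Conditional on each trunk, P(X = 6): A: 0.0454571; B: 0.040768; C: 0.00081903.
By total probability, P(X = 6) = 0.333333·0.0454571 + 0.333333·0.040768 + 0.333333·0.00081903 = 0.0290147.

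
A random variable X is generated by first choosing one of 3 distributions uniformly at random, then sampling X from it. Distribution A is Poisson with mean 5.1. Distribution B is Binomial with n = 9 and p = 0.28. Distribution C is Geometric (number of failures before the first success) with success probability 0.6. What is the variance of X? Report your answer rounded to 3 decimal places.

5.980

Per component, A: μ=5.1, E[X²]=31.11; B: μ=2.52, E[X²]=8.1648; C: μ=0.666667, E[X²]=1.55556.
E[X] = 0.333333·5.1 + 0.333333·2.52 + 0.333333·0.666667 = 2.76222.
E[X²] = 0.333333·31.11 + 0.333333·8.1648 + 0.333333·1.55556 = 13.6101.
Var(X) = E[X²] − (E[X])² = 13.6101 − 7.62987 = 5.98025.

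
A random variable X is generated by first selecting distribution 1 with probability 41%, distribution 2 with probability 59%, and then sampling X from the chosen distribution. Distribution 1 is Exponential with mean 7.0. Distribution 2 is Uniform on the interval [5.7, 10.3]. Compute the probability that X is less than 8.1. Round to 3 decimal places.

Conditional on each component, P(X < 8.1): 1: 0.685617; 2: 0.521739.
By total probability, P(X < 8.1) = 0.41·0.685617 + 0.59·0.521739 = 0.588929.

0.589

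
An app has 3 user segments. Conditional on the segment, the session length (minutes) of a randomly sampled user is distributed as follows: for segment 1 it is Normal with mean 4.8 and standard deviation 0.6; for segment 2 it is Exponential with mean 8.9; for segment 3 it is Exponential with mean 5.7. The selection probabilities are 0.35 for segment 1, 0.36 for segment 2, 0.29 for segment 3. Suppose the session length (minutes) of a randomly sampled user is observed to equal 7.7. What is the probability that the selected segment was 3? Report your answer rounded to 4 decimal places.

Likelihoods f(7.7 | ·): 1: 5.62287e-06; 2: 0.0473012; 3: 0.0454409.
Posterior ∝ prior × likelihood. Numerator for 3: 0.29·0.0454409 = 0.0131779.
Normalizing constant: 0.35·5.62287e-06 + 0.36·0.0473012 + 0.29·0.0454409 = 0.0302082.
P(3 | observation) = 0.0131779 / 0.0302082 = 0.436234.

0.4362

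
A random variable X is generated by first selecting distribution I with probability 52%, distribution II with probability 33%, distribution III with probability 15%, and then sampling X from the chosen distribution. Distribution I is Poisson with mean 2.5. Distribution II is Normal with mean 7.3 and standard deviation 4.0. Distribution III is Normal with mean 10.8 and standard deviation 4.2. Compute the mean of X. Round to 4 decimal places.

5.3290

Component means — I: 2.5; II: 7.3; III: 10.8.
E[X] = 0.52·2.5 + 0.33·7.3 + 0.15·10.8 = 5.329.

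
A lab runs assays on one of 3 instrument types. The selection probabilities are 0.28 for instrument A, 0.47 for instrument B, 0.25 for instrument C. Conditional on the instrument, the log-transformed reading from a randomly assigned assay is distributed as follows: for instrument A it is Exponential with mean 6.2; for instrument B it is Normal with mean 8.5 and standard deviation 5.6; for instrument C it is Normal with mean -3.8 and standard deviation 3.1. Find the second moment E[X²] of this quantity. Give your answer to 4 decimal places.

76.2356

For each component E[X²] = Var + (mean)², giving A: 76.88; B: 103.61; C: 24.05.
Overall E[X²] = 0.28·76.88 + 0.47·103.61 + 0.25·24.05 = 76.2356.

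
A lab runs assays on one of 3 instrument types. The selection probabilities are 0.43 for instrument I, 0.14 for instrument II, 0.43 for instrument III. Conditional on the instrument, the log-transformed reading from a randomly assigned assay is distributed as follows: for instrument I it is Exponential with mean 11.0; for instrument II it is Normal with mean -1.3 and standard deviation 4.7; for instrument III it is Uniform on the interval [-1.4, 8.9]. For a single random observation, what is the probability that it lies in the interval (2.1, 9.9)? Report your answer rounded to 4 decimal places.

Conditional on each instrument, P(2.1 < X < 9.9): I: 0.419638; II: 0.226129; III: 0.660194.
By total probability, P(2.1 < X < 9.9) = 0.43·0.419638 + 0.14·0.226129 + 0.43·0.660194 = 0.495986.

0.4960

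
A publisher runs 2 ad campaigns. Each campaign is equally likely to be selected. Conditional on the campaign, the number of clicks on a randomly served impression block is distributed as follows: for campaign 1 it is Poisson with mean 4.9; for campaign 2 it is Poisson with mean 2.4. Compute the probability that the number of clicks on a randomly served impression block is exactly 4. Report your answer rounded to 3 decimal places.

0.152

Conditional on each campaign, P(X = 4): 1: 0.178867; 2: 0.125408.
By total probability, P(X = 4) = 0.5·0.178867 + 0.5·0.125408 = 0.152138.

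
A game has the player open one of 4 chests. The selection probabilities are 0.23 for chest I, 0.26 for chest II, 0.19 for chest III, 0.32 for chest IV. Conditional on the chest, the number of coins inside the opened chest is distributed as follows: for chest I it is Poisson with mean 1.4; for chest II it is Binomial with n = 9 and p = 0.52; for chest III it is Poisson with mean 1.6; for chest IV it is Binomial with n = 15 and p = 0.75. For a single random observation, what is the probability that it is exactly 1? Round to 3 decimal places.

Conditional on each chest, P(X = 1): I: 0.345236; II: 0.0131879; III: 0.323034; IV: 4.19095e-08.
By total probability, P(X = 1) = 0.23·0.345236 + 0.26·0.0131879 + 0.19·0.323034 + 0.32·4.19095e-08 = 0.14421.

0.144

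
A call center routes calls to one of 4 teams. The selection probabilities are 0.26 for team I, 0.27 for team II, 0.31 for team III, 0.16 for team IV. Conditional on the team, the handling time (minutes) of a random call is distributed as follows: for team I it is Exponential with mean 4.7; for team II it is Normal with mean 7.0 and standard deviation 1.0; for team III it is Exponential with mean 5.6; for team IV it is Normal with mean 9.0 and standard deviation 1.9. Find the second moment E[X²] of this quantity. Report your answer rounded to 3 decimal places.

For each component E[X²] = Var + (mean)², giving I: 44.18; II: 50; III: 62.72; IV: 84.61.
Overall E[X²] = 0.26·44.18 + 0.27·50 + 0.31·62.72 + 0.16·84.61 = 57.9676.

57.968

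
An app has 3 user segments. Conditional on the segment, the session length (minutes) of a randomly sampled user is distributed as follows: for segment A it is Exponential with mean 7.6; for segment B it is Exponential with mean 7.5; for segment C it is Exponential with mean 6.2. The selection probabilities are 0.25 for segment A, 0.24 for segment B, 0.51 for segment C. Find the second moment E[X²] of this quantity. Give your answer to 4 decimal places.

For each component E[X²] = Var + (mean)², giving A: 115.52; B: 112.5; C: 76.88.
Overall E[X²] = 0.25·115.52 + 0.24·112.5 + 0.51·76.88 = 95.0888.

95.0888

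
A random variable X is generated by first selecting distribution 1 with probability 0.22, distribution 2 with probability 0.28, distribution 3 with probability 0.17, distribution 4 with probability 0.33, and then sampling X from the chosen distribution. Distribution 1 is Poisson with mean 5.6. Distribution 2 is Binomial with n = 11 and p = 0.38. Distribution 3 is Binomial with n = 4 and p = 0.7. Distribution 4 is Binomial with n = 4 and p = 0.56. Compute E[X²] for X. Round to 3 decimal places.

17.206

For each component E[X²] = Var + (mean)², giving 1: 36.96; 2: 20.064; 3: 8.68; 4: 6.0032.
Overall E[X²] = 0.22·36.96 + 0.28·20.064 + 0.17·8.68 + 0.33·6.0032 = 17.2058.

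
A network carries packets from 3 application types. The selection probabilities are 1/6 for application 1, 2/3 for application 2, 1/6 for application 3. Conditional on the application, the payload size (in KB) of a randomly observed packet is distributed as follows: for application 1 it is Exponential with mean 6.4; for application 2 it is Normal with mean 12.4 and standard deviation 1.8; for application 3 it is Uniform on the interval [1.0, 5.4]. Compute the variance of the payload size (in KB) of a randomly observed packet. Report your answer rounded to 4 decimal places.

22.9444

Per component, 1: μ=6.4, E[X²]=81.92; 2: μ=12.4, E[X²]=157; 3: μ=3.2, E[X²]=11.8533.
E[X] = 0.166667·6.4 + 0.666667·12.4 + 0.166667·3.2 = 9.86667.
E[X²] = 0.166667·81.92 + 0.666667·157 + 0.166667·11.8533 = 120.296.
Var(X) = E[X²] − (E[X])² = 120.296 − 97.3511 = 22.9444.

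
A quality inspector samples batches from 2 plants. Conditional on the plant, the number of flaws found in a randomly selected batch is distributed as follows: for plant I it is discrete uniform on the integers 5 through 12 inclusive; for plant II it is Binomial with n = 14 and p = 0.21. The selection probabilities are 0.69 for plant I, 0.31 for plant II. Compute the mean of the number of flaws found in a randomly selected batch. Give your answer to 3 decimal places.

6.776

Component means — I: 8.5; II: 2.94.
E[X] = 0.69·8.5 + 0.31·2.94 = 6.7764.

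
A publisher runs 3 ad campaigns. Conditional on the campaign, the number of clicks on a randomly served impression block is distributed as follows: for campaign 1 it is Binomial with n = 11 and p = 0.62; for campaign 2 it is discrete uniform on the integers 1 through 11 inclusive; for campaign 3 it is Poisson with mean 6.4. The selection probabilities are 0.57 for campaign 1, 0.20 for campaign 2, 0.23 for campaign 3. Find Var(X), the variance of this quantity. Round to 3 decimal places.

5.056

Per component, 1: μ=6.82, E[X²]=49.104; 2: μ=6, E[X²]=46; 3: μ=6.4, E[X²]=47.36.
E[X] = 0.57·6.82 + 0.2·6 + 0.23·6.4 = 6.5594.
E[X²] = 0.57·49.104 + 0.2·46 + 0.23·47.36 = 48.0821.
Var(X) = E[X²] − (E[X])² = 48.0821 − 43.0257 = 5.05635.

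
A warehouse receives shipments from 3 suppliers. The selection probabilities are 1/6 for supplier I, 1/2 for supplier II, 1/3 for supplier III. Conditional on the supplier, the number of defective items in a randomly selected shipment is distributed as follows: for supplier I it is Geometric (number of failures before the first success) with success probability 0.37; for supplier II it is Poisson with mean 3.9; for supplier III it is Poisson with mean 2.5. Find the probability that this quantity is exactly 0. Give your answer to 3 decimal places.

Conditional on each supplier, P(X = 0): I: 0.37; II: 0.0202419; III: 0.082085.
By total probability, P(X = 0) = 0.166667·0.37 + 0.5·0.0202419 + 0.333333·0.082085 = 0.0991493.

0.099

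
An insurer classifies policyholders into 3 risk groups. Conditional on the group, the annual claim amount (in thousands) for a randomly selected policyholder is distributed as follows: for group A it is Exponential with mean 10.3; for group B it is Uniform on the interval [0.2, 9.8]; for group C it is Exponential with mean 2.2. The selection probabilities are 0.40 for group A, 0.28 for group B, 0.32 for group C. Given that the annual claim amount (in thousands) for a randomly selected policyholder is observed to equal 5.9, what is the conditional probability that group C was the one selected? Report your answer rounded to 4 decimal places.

Likelihoods f(5.9 | ·): A: 0.054751; B: 0.104167; C: 0.0311085.
Posterior ∝ prior × likelihood. Numerator for C: 0.32·0.0311085 = 0.00995471.
Normalizing constant: 0.4·0.054751 + 0.28·0.104167 + 0.32·0.0311085 = 0.0610218.
P(C | observation) = 0.00995471 / 0.0610218 = 0.163134.

0.1631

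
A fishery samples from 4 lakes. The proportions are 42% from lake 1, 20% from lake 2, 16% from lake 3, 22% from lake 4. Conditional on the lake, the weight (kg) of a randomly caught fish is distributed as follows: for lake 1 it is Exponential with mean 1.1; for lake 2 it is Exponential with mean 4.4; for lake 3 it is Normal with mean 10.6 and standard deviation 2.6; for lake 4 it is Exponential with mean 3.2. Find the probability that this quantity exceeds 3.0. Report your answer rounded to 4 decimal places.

Conditional on each lake, P(X > 3.0): 1: 0.0653974; 2: 0.505697; 3: 0.998267; 4: 0.391606.
By total probability, P(X > 3.0) = 0.42·0.0653974 + 0.2·0.505697 + 0.16·0.998267 + 0.22·0.391606 = 0.374482.

0.3745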